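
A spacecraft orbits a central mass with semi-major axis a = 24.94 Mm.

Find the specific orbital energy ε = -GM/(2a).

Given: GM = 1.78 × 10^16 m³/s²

Convert to SI: a = 24.94 Mm = 2.494e+07 m.
ε = −GM / (2a).
ε = −1.78e+16 / (2 · 2.494e+07) J/kg ≈ -3.569e+08 J/kg = -356.9 MJ/kg.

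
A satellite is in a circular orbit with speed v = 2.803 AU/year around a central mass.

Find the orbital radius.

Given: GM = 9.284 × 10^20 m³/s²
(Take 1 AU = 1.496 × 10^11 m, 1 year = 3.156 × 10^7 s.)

Convert to SI: v = 2.803 AU/year = 13286.7 m/s.
For a circular orbit, v² = GM / r, so r = GM / v².
r = 9.284e+20 / (13286.7)² m ≈ 5.259e+12 m = 35.15 AU.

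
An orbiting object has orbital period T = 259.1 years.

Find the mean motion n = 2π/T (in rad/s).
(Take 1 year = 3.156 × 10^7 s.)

Convert to SI: T = 259.1 years = 8.1772e+09 s.
n = 2π / T.
n = 2π / 8.1772e+09 s ≈ 7.684e-10 rad/s.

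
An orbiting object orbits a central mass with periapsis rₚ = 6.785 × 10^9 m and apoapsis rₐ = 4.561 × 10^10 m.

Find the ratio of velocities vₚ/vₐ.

Conservation of angular momentum gives rₚvₚ = rₐvₐ, so vₚ/vₐ = rₐ/rₚ.
vₚ/vₐ = 4.561e+10 / 6.785e+09 ≈ 6.722.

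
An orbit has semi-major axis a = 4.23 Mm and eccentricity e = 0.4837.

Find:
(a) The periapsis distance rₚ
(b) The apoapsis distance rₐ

Convert to SI: a = 4.23 Mm = 4.23e+06 m.
(a) rₚ = a(1 − e) = 4.23e+06 · (1 − 0.4837) = 4.23e+06 · 0.5163 ≈ 2.184e+06 m = 2.184 Mm.
(b) rₐ = a(1 + e) = 4.23e+06 · (1 + 0.4837) = 4.23e+06 · 1.4837 ≈ 6.276e+06 m = 6.276 Mm.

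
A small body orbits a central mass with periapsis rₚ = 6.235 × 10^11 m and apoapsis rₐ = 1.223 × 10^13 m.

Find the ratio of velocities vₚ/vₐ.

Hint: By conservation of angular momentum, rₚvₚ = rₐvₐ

Conservation of angular momentum gives rₚvₚ = rₐvₐ, so vₚ/vₐ = rₐ/rₚ.
vₚ/vₐ = 1.223e+13 / 6.235e+11 ≈ 19.62.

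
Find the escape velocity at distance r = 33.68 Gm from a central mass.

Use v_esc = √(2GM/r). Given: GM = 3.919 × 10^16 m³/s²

Convert to SI: r = 33.68 Gm = 3.368e+10 m.
Escape velocity comes from setting total energy to zero: ½v² − GM/r = 0 ⇒ v_esc = √(2GM / r).
v_esc = √(2 · 3.919e+16 / 3.368e+10) m/s ≈ 1526 m/s = 1.526 km/s.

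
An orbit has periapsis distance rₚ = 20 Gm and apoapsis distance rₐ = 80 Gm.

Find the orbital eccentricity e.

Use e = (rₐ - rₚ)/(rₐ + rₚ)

Convert to SI: rₚ = 20 Gm = 2e+10 m; rₐ = 80 Gm = 8e+10 m.
e = (rₐ − rₚ) / (rₐ + rₚ).
e = (8e+10 − 2e+10) / (8e+10 + 2e+10) = 6e+10 / 1e+11 ≈ 0.6.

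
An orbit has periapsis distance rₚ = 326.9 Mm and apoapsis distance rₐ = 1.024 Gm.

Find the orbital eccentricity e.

Convert to SI: rₚ = 326.9 Mm = 3.269e+08 m; rₐ = 1.024 Gm = 1.024e+09 m.
e = (rₐ − rₚ) / (rₐ + rₚ).
e = (1.024e+09 − 3.269e+08) / (1.024e+09 + 3.269e+08) = 6.971e+08 / 1.3509e+09 ≈ 0.516.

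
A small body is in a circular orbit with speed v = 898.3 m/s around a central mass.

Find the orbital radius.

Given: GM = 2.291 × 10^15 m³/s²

For a circular orbit, v² = GM / r, so r = GM / v².
r = 2.291e+15 / (898.3)² m ≈ 2.839e+09 m = 2.839 Gm.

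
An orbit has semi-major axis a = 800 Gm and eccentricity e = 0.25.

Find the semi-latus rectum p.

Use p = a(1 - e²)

Convert to SI: a = 800 Gm = 8e+11 m.
p = a (1 − e²).
p = 8e+11 · (1 − (0.25)²) = 8e+11 · 0.9375 ≈ 7.5e+11 m = 750 Gm.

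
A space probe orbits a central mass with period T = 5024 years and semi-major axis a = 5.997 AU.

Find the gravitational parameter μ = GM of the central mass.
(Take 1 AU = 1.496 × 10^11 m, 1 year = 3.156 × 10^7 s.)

Convert to SI: T = 5024 years = 1.58557e+11 s; a = 5.997 AU = 8.97151e+11 m.
GM = 4π² · a³ / T².
GM = 4π² · (8.97151e+11)³ / (1.58557e+11)² m³/s² ≈ 1.134e+15 m³/s² = 1.134 × 10^15 m³/s².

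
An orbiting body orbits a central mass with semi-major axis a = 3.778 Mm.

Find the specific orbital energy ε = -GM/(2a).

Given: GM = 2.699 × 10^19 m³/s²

Convert to SI: a = 3.778 Mm = 3.778e+06 m.
ε = −GM / (2a).
ε = −2.699e+19 / (2 · 3.778e+06) J/kg ≈ -3.572e+12 J/kg = -3572 GJ/kg.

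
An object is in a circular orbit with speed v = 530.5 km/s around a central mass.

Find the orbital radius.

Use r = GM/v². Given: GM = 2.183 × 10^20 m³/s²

Convert to SI: v = 530.5 km/s = 530500 m/s.
For a circular orbit, v² = GM / r, so r = GM / v².
r = 2.183e+20 / (530500)² m ≈ 7.757e+08 m = 775.7 Mm.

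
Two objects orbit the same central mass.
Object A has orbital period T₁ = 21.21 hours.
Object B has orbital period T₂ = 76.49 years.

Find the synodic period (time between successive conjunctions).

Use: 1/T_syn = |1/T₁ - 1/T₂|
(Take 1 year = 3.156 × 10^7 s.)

Convert to SI: T₁ = 21.21 hours = 76356 s; T₂ = 76.49 years = 2.41402e+09 s.
T_syn = |T₁ · T₂ / (T₁ − T₂)|.
T_syn = |76356 · 2.41402e+09 / (76356 − 2.41402e+09)| s ≈ 7.636e+04 s = 21.21 hours.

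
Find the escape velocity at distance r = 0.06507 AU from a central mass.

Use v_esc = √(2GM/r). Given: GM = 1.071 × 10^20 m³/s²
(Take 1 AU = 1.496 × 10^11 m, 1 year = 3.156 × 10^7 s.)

Convert to SI: r = 0.06507 AU = 9.73447e+09 m.
Escape velocity comes from setting total energy to zero: ½v² − GM/r = 0 ⇒ v_esc = √(2GM / r).
v_esc = √(2 · 1.071e+20 / 9.73447e+09) m/s ≈ 1.483e+05 m/s = 31.29 AU/year.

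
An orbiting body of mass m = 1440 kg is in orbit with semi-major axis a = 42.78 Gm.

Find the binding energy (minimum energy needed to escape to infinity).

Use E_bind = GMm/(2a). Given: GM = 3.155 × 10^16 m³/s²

Convert to SI: a = 42.78 Gm = 4.278e+10 m.
Total orbital energy is E = −GMm/(2a); binding energy is E_bind = −E = GMm/(2a).
E_bind = 3.155e+16 · 1440 / (2 · 4.278e+10) J ≈ 5.31e+08 J = 531 MJ.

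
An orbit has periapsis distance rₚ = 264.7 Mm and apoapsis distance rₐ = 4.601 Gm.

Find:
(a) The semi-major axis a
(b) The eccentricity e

Convert to SI: rₚ = 264.7 Mm = 2.647e+08 m; rₐ = 4.601 Gm = 4.601e+09 m.
(a) a = (rₚ + rₐ) / 2 = (2.647e+08 + 4.601e+09) / 2 ≈ 2.433e+09 m = 2.433 Gm.
(b) e = (rₐ − rₚ) / (rₐ + rₚ) = (4.601e+09 − 2.647e+08) / (4.601e+09 + 2.647e+08) ≈ 0.8912.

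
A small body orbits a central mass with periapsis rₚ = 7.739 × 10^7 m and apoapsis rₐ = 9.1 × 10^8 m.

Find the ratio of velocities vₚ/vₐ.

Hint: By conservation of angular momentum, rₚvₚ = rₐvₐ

Conservation of angular momentum gives rₚvₚ = rₐvₐ, so vₚ/vₐ = rₐ/rₚ.
vₚ/vₐ = 9.1e+08 / 7.739e+07 ≈ 11.76.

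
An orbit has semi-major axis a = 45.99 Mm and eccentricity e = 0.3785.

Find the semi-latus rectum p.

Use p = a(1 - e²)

Convert to SI: a = 45.99 Mm = 4.599e+07 m.
p = a (1 − e²).
p = 4.599e+07 · (1 − (0.3785)²) = 4.599e+07 · 0.856738 ≈ 3.94e+07 m = 39.4 Mm.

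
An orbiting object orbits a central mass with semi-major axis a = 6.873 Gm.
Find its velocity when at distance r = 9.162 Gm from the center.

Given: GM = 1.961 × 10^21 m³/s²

Convert to SI: a = 6.873 Gm = 6.873e+09 m; r = 9.162 Gm = 9.162e+09 m.
Vis-viva: v = √(GM · (2/r − 1/a)).
2/r − 1/a = 2/9.162e+09 − 1/6.873e+09 = 7.27961e-11 m⁻¹.
v = √(1.961e+21 · 7.27961e-11) m/s ≈ 3.778e+05 m/s = 377.8 km/s.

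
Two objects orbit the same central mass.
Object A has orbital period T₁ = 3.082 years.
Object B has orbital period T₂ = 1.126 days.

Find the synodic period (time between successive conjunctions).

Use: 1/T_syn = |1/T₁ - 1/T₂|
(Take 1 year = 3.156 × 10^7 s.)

Convert to SI: T₁ = 3.082 years = 9.72679e+07 s; T₂ = 1.126 days = 97286.4 s.
T_syn = |T₁ · T₂ / (T₁ − T₂)|.
T_syn = |9.72679e+07 · 97286.4 / (9.72679e+07 − 97286.4)| s ≈ 9.738e+04 s = 1.127 days.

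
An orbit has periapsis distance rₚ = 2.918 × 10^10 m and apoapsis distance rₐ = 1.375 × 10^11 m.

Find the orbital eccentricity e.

e = (rₐ − rₚ) / (rₐ + rₚ).
e = (1.375e+11 − 2.918e+10) / (1.375e+11 + 2.918e+10) = 1.0832e+11 / 1.6668e+11 ≈ 0.6499.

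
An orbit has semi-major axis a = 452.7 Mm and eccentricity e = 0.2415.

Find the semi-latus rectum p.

Convert to SI: a = 452.7 Mm = 4.527e+08 m.
p = a (1 − e²).
p = 4.527e+08 · (1 − (0.2415)²) = 4.527e+08 · 0.941678 ≈ 4.263e+08 m = 426.3 Mm.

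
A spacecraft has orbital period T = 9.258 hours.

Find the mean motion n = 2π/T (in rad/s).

Convert to SI: T = 9.258 hours = 33328.8 s.
n = 2π / T.
n = 2π / 33328.8 s ≈ 0.0001885 rad/s.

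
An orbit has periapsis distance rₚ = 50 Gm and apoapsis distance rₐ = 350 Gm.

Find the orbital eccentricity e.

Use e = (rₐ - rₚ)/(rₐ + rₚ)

Convert to SI: rₚ = 50 Gm = 5e+10 m; rₐ = 350 Gm = 3.5e+11 m.
e = (rₐ − rₚ) / (rₐ + rₚ).
e = (3.5e+11 − 5e+10) / (3.5e+11 + 5e+10) = 3e+11 / 4e+11 ≈ 0.75.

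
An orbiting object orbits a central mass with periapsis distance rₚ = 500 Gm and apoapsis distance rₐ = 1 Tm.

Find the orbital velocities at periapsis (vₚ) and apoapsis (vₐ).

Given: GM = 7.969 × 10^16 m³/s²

Convert to SI: rₚ = 500 Gm = 5e+11 m; rₐ = 1 Tm = 1e+12 m.
Use the vis-viva equation v² = GM(2/r − 1/a) with a = (rₚ + rₐ)/2 = (5e+11 + 1e+12)/2 = 7.5e+11 m.
vₚ = √(GM · (2/rₚ − 1/a)) = √(7.969e+16 · (2/5e+11 − 1/7.5e+11)) m/s ≈ 461 m/s = 461 m/s.
vₐ = √(GM · (2/rₐ − 1/a)) = √(7.969e+16 · (2/1e+12 − 1/7.5e+11)) m/s ≈ 230.5 m/s = 230.5 m/s.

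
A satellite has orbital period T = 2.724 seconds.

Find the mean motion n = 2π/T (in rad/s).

n = 2π / T.
n = 2π / 2.724 s ≈ 2.307 rad/s.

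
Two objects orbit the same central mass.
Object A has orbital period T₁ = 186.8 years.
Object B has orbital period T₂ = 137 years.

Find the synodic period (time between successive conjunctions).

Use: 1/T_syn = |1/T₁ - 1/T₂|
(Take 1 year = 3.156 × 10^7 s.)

Convert to SI: T₁ = 186.8 years = 5.89541e+09 s; T₂ = 137 years = 4.32372e+09 s.
T_syn = |T₁ · T₂ / (T₁ − T₂)|.
T_syn = |5.89541e+09 · 4.32372e+09 / (5.89541e+09 − 4.32372e+09)| s ≈ 1.622e+10 s = 513.9 years.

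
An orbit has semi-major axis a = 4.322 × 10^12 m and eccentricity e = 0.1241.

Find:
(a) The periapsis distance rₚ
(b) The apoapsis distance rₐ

(a) rₚ = a(1 − e) = 4.322e+12 · (1 − 0.1241) = 4.322e+12 · 0.8759 ≈ 3.786e+12 m = 3.786 × 10^12 m.
(b) rₐ = a(1 + e) = 4.322e+12 · (1 + 0.1241) = 4.322e+12 · 1.1241 ≈ 4.858e+12 m = 4.858 × 10^12 m.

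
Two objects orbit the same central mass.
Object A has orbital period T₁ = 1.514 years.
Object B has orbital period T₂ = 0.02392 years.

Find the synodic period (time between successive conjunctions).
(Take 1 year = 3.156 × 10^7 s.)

Convert to SI: T₁ = 1.514 years = 4.77818e+07 s; T₂ = 0.02392 years = 754915 s.
T_syn = |T₁ · T₂ / (T₁ − T₂)|.
T_syn = |4.77818e+07 · 754915 / (4.77818e+07 − 754915)| s ≈ 7.67e+05 s = 0.0243 years.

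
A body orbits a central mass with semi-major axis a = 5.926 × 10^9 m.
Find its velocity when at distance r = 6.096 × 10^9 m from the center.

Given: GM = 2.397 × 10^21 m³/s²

Vis-viva: v = √(GM · (2/r − 1/a)).
2/r − 1/a = 2/6.096e+09 − 1/5.926e+09 = 1.59336e-10 m⁻¹.
v = √(2.397e+21 · 1.59336e-10) m/s ≈ 6.18e+05 m/s = 618 km/s.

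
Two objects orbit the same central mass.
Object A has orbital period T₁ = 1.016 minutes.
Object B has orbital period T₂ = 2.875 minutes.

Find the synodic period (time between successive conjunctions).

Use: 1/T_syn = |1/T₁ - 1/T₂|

Convert to SI: T₁ = 1.016 minutes = 60.96 s; T₂ = 2.875 minutes = 172.5 s.
T_syn = |T₁ · T₂ / (T₁ − T₂)|.
T_syn = |60.96 · 172.5 / (60.96 − 172.5)| s ≈ 94.28 s = 1.571 minutes.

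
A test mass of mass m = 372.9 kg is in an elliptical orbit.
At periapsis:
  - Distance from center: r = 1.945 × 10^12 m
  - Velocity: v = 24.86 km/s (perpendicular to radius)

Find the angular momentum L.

Convert to SI: v = 24.86 km/s = 24860 m/s.
Since v is perpendicular to r, L = m · v · r.
L = 372.9 · 24860 · 1.945e+12 kg·m²/s ≈ 1.803e+19 kg·m²/s.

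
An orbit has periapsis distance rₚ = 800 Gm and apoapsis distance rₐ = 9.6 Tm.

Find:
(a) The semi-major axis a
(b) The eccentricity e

Convert to SI: rₚ = 800 Gm = 8e+11 m; rₐ = 9.6 Tm = 9.6e+12 m.
(a) a = (rₚ + rₐ) / 2 = (8e+11 + 9.6e+12) / 2 ≈ 5.2e+12 m = 5.2 Tm.
(b) e = (rₐ − rₚ) / (rₐ + rₚ) = (9.6e+12 − 8e+11) / (9.6e+12 + 8e+11) ≈ 0.8462.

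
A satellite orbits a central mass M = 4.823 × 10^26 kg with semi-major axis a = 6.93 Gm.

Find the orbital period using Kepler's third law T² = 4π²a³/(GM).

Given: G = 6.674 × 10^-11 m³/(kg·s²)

Convert to SI: a = 6.93 Gm = 6.93e+09 m.
GM = G · M = 6.674e-11 · 4.823e+26 = 3.21887e+16 m³/s².
Kepler's third law: T = 2π √(a³ / GM).
Substituting a = 6.93e+09 m and GM = 3.21887e+16 m³/s²:
T = 2π √((6.93e+09)³ / 3.21887e+16) s
T ≈ 2.02e+07 s = 233.8 days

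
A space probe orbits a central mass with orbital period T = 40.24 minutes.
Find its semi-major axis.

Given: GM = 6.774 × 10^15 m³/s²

Convert to SI: T = 40.24 minutes = 2414.4 s.
Invert Kepler's third law: a = (GM · T² / (4π²))^(1/3).
Substituting T = 2414.4 s and GM = 6.774e+15 m³/s²:
a = (6.774e+15 · (2414.4)² / (4π²))^(1/3) m
a ≈ 1e+07 m = 10 Mm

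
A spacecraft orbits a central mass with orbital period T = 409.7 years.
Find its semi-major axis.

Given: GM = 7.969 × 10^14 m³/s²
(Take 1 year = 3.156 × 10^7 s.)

Convert to SI: T = 409.7 years = 1.29301e+10 s.
Invert Kepler's third law: a = (GM · T² / (4π²))^(1/3).
Substituting T = 1.29301e+10 s and GM = 7.969e+14 m³/s²:
a = (7.969e+14 · (1.29301e+10)² / (4π²))^(1/3) m
a ≈ 1.5e+11 m = 150 Gm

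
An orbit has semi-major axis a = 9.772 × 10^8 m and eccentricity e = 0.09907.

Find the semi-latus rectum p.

p = a (1 − e²).
p = 9.772e+08 · (1 − (0.09907)²) = 9.772e+08 · 0.990185 ≈ 9.676e+08 m = 9.676 × 10^8 m.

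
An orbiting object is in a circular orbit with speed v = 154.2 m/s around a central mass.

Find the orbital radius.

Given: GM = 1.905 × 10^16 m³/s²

For a circular orbit, v² = GM / r, so r = GM / v².
r = 1.905e+16 / (154.2)² m ≈ 8.012e+11 m = 8.012 × 10^11 m.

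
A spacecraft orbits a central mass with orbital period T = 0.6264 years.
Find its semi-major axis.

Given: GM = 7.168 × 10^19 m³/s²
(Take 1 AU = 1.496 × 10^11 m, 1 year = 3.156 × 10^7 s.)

Convert to SI: T = 0.6264 years = 1.97692e+07 s.
Invert Kepler's third law: a = (GM · T² / (4π²))^(1/3).
Substituting T = 1.97692e+07 s and GM = 7.168e+19 m³/s²:
a = (7.168e+19 · (1.97692e+07)² / (4π²))^(1/3) m
a ≈ 8.919e+10 m = 0.5962 AU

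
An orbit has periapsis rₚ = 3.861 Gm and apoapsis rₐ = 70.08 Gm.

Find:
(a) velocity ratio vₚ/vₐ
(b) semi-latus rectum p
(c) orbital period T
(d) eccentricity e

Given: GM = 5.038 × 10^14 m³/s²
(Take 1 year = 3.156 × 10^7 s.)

Convert to SI: rₚ = 3.861 Gm = 3.861e+09 m; rₐ = 70.08 Gm = 7.008e+10 m.
(a) Conservation of angular momentum (rₚvₚ = rₐvₐ) gives vₚ/vₐ = rₐ/rₚ = 7.008e+10/3.861e+09 ≈ 18.15
(b) From a = (rₚ + rₐ)/2 = 3.69705e+10 m and e = (rₐ − rₚ)/(rₐ + rₚ) = 0.895565, p = a(1 − e²) = 3.69705e+10 · (1 − (0.895565)²) ≈ 7.319e+09 m
(c) With a = (rₚ + rₐ)/2 = 3.69705e+10 m, T = 2π √(a³/GM) = 2π √((3.69705e+10)³/5.038e+14) s ≈ 1.99e+09 s
(d) e = (rₐ − rₚ)/(rₐ + rₚ) = (7.008e+10 − 3.861e+09)/(7.008e+10 + 3.861e+09) ≈ 0.8956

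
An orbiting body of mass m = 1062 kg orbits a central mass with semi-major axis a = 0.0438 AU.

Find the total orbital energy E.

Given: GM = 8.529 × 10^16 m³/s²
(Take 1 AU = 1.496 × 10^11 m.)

Convert to SI: a = 0.0438 AU = 6.55248e+09 m.
E = −GMm / (2a).
E = −8.529e+16 · 1062 / (2 · 6.55248e+09) J ≈ -6.912e+09 J = -6.912 GJ.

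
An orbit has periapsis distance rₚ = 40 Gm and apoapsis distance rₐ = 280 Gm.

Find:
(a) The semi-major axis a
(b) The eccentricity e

Convert to SI: rₚ = 40 Gm = 4e+10 m; rₐ = 280 Gm = 2.8e+11 m.
(a) a = (rₚ + rₐ) / 2 = (4e+10 + 2.8e+11) / 2 ≈ 1.6e+11 m = 160 Gm.
(b) e = (rₐ − rₚ) / (rₐ + rₚ) = (2.8e+11 − 4e+10) / (2.8e+11 + 4e+10) ≈ 0.75.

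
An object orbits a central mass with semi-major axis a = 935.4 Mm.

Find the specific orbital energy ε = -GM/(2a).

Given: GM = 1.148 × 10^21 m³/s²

Convert to SI: a = 935.4 Mm = 9.354e+08 m.
ε = −GM / (2a).
ε = −1.148e+21 / (2 · 9.354e+08) J/kg ≈ -6.136e+11 J/kg = -613.6 GJ/kg.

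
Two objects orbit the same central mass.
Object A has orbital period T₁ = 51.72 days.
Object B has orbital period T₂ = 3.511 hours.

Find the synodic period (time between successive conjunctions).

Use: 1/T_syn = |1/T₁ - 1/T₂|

Convert to SI: T₁ = 51.72 days = 4.46861e+06 s; T₂ = 3.511 hours = 12639.6 s.
T_syn = |T₁ · T₂ / (T₁ − T₂)|.
T_syn = |4.46861e+06 · 12639.6 / (4.46861e+06 − 12639.6)| s ≈ 1.268e+04 s = 3.521 hours.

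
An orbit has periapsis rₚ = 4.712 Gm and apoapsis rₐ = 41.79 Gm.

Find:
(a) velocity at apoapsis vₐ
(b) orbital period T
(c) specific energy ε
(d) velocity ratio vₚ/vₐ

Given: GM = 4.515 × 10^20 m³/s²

Convert to SI: rₚ = 4.712 Gm = 4.712e+09 m; rₐ = 41.79 Gm = 4.179e+10 m.
(a) With a = (rₚ + rₐ)/2 = 2.3251e+10 m, vₐ = √(GM (2/rₐ − 1/a)) = √(4.515e+20 · (2/4.179e+10 − 1/2.3251e+10)) m/s ≈ 4.679e+04 m/s
(b) With a = (rₚ + rₐ)/2 = 2.3251e+10 m, T = 2π √(a³/GM) = 2π √((2.3251e+10)³/4.515e+20) s ≈ 1.048e+06 s
(c) With a = (rₚ + rₐ)/2 = 2.3251e+10 m, ε = −GM/(2a) = −4.515e+20/(2 · 2.3251e+10) J/kg ≈ -9.709e+09 J/kg
(d) Conservation of angular momentum (rₚvₚ = rₐvₐ) gives vₚ/vₐ = rₐ/rₚ = 4.179e+10/4.712e+09 ≈ 8.869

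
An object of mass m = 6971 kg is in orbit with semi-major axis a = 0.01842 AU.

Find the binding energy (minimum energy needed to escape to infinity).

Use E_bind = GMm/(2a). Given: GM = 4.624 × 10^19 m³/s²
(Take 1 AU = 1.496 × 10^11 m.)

Convert to SI: a = 0.01842 AU = 2.75563e+09 m.
Total orbital energy is E = −GMm/(2a); binding energy is E_bind = −E = GMm/(2a).
E_bind = 4.624e+19 · 6971 / (2 · 2.75563e+09) J ≈ 5.849e+13 J = 58.49 TJ.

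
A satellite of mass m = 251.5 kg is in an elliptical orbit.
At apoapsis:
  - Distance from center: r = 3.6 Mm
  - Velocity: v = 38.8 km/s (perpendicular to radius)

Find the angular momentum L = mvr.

Convert to SI: r = 3.6 Mm = 3.6e+06 m; v = 38.8 km/s = 38800 m/s.
Since v is perpendicular to r, L = m · v · r.
L = 251.5 · 38800 · 3.6e+06 kg·m²/s ≈ 3.513e+13 kg·m²/s.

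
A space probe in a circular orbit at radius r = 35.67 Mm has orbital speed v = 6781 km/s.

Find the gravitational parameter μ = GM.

Convert to SI: r = 35.67 Mm = 3.567e+07 m; v = 6781 km/s = 6.781e+06 m/s.
For a circular orbit v² = GM/r, so GM = v² · r.
GM = (6.781e+06)² · 3.567e+07 m³/s² ≈ 1.64e+21 m³/s² = 1.64 × 10^21 m³/s².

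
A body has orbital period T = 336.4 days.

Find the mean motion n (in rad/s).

Convert to SI: T = 336.4 days = 2.9065e+07 s.
n = 2π / T.
n = 2π / 2.9065e+07 s ≈ 2.162e-07 rad/s.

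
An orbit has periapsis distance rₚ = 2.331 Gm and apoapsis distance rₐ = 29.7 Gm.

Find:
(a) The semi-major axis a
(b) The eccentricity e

Convert to SI: rₚ = 2.331 Gm = 2.331e+09 m; rₐ = 29.7 Gm = 2.97e+10 m.
(a) a = (rₚ + rₐ) / 2 = (2.331e+09 + 2.97e+10) / 2 ≈ 1.602e+10 m = 16.02 Gm.
(b) e = (rₐ − rₚ) / (rₐ + rₚ) = (2.97e+10 − 2.331e+09) / (2.97e+10 + 2.331e+09) ≈ 0.8545.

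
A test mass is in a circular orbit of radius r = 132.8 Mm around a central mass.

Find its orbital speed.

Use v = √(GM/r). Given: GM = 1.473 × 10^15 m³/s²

Convert to SI: r = 132.8 Mm = 1.328e+08 m.
For a circular orbit, gravity supplies the centripetal force, so v = √(GM / r).
v = √(1.473e+15 / 1.328e+08) m/s ≈ 3330 m/s = 3.33 km/s.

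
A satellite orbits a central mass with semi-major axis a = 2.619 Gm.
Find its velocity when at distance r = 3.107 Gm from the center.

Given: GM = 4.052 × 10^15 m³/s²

Convert to SI: a = 2.619 Gm = 2.619e+09 m; r = 3.107 Gm = 3.107e+09 m.
Vis-viva: v = √(GM · (2/r − 1/a)).
2/r − 1/a = 2/3.107e+09 − 1/2.619e+09 = 2.61883e-10 m⁻¹.
v = √(4.052e+15 · 2.61883e-10) m/s ≈ 1030 m/s = 1.03 km/s.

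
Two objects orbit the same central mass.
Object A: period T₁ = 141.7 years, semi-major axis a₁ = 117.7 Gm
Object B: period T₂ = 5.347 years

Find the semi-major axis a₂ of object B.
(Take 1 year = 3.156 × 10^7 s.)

Convert to SI: T₁ = 141.7 years = 4.47205e+09 s; a₁ = 117.7 Gm = 1.177e+11 m; T₂ = 5.347 years = 1.68751e+08 s.
Kepler's third law: (T₁/T₂)² = (a₁/a₂)³ ⇒ a₂ = a₁ · (T₂/T₁)^(2/3).
T₂/T₁ = 1.68751e+08 / 4.47205e+09 = 0.0377347.
a₂ = 1.177e+11 · (0.0377347)^(2/3) m ≈ 1.324e+10 m = 13.24 Gm.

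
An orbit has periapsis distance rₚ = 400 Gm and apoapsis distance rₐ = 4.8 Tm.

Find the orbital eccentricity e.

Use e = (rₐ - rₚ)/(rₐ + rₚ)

Convert to SI: rₚ = 400 Gm = 4e+11 m; rₐ = 4.8 Tm = 4.8e+12 m.
e = (rₐ − rₚ) / (rₐ + rₚ).
e = (4.8e+12 − 4e+11) / (4.8e+12 + 4e+11) = 4.4e+12 / 5.2e+12 ≈ 0.8462.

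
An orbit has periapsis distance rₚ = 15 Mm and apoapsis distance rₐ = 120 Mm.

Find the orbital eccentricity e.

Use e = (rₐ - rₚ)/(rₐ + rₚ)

Convert to SI: rₚ = 15 Mm = 1.5e+07 m; rₐ = 120 Mm = 1.2e+08 m.
e = (rₐ − rₚ) / (rₐ + rₚ).
e = (1.2e+08 − 1.5e+07) / (1.2e+08 + 1.5e+07) = 1.05e+08 / 1.35e+08 ≈ 0.7778.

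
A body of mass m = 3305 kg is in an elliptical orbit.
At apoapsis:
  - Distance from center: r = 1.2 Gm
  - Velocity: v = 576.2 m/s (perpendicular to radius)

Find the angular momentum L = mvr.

Convert to SI: r = 1.2 Gm = 1.2e+09 m.
Since v is perpendicular to r, L = m · v · r.
L = 3305 · 576.2 · 1.2e+09 kg·m²/s ≈ 2.285e+15 kg·m²/s.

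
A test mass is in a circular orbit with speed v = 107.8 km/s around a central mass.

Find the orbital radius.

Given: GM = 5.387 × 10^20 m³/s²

Convert to SI: v = 107.8 km/s = 107800 m/s.
For a circular orbit, v² = GM / r, so r = GM / v².
r = 5.387e+20 / (107800)² m ≈ 4.636e+10 m = 46.36 Gm.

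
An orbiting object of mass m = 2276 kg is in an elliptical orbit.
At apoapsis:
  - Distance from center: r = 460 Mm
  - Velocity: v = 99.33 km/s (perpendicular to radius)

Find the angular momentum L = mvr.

Convert to SI: r = 460 Mm = 4.6e+08 m; v = 99.33 km/s = 99330 m/s.
Since v is perpendicular to r, L = m · v · r.
L = 2276 · 99330 · 4.6e+08 kg·m²/s ≈ 1.04e+17 kg·m²/s.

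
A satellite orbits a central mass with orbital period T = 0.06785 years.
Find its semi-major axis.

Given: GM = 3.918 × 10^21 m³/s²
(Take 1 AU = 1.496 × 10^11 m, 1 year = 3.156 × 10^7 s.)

Convert to SI: T = 0.06785 years = 2.14135e+06 s.
Invert Kepler's third law: a = (GM · T² / (4π²))^(1/3).
Substituting T = 2.14135e+06 s and GM = 3.918e+21 m³/s²:
a = (3.918e+21 · (2.14135e+06)² / (4π²))^(1/3) m
a ≈ 7.692e+10 m = 0.5142 AU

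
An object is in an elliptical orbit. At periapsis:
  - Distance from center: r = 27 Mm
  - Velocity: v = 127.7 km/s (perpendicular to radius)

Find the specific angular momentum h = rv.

Convert to SI: r = 27 Mm = 2.7e+07 m; v = 127.7 km/s = 127700 m/s.
With v perpendicular to r, h = r · v.
h = 2.7e+07 · 127700 m²/s ≈ 3.448e+12 m²/s.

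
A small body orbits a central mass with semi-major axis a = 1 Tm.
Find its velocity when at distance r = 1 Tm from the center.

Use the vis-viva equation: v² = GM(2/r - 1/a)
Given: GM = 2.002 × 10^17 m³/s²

Convert to SI: a = 1 Tm = 1e+12 m; r = 1 Tm = 1e+12 m.
Vis-viva: v = √(GM · (2/r − 1/a)).
2/r − 1/a = 2/1e+12 − 1/1e+12 = 1e-12 m⁻¹.
v = √(2.002e+17 · 1e-12) m/s ≈ 447.4 m/s = 447.4 m/s.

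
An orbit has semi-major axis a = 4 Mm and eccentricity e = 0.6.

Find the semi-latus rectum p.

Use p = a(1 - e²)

Convert to SI: a = 4 Mm = 4e+06 m.
p = a (1 − e²).
p = 4e+06 · (1 − (0.6)²) = 4e+06 · 0.64 ≈ 2.56e+06 m = 2.56 Mm.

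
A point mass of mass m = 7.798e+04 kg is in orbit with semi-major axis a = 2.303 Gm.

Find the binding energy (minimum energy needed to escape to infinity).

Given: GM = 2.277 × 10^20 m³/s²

Convert to SI: a = 2.303 Gm = 2.303e+09 m.
Total orbital energy is E = −GMm/(2a); binding energy is E_bind = −E = GMm/(2a).
E_bind = 2.277e+20 · 7.798e+04 / (2 · 2.303e+09) J ≈ 3.855e+15 J = 3.855 PJ.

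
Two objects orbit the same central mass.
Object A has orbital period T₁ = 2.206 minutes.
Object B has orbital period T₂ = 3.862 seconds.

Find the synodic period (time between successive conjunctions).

Convert to SI: T₁ = 2.206 minutes = 132.36 s.
T_syn = |T₁ · T₂ / (T₁ − T₂)|.
T_syn = |132.36 · 3.862 / (132.36 − 3.862)| s ≈ 3.978 s = 3.978 seconds.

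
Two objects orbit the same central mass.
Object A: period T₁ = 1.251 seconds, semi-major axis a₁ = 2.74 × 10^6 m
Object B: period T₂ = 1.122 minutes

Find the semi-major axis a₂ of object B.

Convert to SI: T₂ = 1.122 minutes = 67.32 s.
Kepler's third law: (T₁/T₂)² = (a₁/a₂)³ ⇒ a₂ = a₁ · (T₂/T₁)^(2/3).
T₂/T₁ = 67.32 / 1.251 = 53.8129.
a₂ = 2.74e+06 · (53.8129)^(2/3) m ≈ 3.905e+07 m = 3.905 × 10^7 m.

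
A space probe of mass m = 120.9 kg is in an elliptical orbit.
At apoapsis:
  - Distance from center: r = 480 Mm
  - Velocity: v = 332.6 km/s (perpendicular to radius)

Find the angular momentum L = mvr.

Convert to SI: r = 480 Mm = 4.8e+08 m; v = 332.6 km/s = 332600 m/s.
Since v is perpendicular to r, L = m · v · r.
L = 120.9 · 332600 · 4.8e+08 kg·m²/s ≈ 1.93e+16 kg·m²/s.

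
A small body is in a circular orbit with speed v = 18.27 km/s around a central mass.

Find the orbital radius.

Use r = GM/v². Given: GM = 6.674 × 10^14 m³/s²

Convert to SI: v = 18.27 km/s = 18270 m/s.
For a circular orbit, v² = GM / r, so r = GM / v².
r = 6.674e+14 / (18270)² m ≈ 1.999e+06 m = 1.999 Mm.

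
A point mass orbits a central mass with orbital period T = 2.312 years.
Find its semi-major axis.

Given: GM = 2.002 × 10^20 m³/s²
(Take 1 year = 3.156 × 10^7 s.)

Convert to SI: T = 2.312 years = 7.29667e+07 s.
Invert Kepler's third law: a = (GM · T² / (4π²))^(1/3).
Substituting T = 7.29667e+07 s and GM = 2.002e+20 m³/s²:
a = (2.002e+20 · (7.29667e+07)² / (4π²))^(1/3) m
a ≈ 3e+11 m = 300 Gm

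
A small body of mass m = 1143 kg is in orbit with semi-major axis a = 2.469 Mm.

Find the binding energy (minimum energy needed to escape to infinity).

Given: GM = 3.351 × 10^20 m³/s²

Convert to SI: a = 2.469 Mm = 2.469e+06 m.
Total orbital energy is E = −GMm/(2a); binding energy is E_bind = −E = GMm/(2a).
E_bind = 3.351e+20 · 1143 / (2 · 2.469e+06) J ≈ 7.757e+16 J = 77.57 PJ.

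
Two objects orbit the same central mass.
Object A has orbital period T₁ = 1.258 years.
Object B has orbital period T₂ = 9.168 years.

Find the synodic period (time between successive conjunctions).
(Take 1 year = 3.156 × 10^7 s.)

Convert to SI: T₁ = 1.258 years = 3.97025e+07 s; T₂ = 9.168 years = 2.89342e+08 s.
T_syn = |T₁ · T₂ / (T₁ − T₂)|.
T_syn = |3.97025e+07 · 2.89342e+08 / (3.97025e+07 − 2.89342e+08)| s ≈ 4.602e+07 s = 1.458 years.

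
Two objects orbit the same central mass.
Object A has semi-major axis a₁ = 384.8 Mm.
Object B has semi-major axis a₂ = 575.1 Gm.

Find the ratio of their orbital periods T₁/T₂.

Convert to SI: a₁ = 384.8 Mm = 3.848e+08 m; a₂ = 575.1 Gm = 5.751e+11 m.
From Kepler's third law, (T₁/T₂)² = (a₁/a₂)³, so T₁/T₂ = (a₁/a₂)^(3/2).
a₁/a₂ = 3.848e+08 / 5.751e+11 = 0.000669101.
T₁/T₂ = (0.000669101)^(3/2) ≈ 1.731e-05.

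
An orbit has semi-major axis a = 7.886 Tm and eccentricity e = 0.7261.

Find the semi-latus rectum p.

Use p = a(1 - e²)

Convert to SI: a = 7.886 Tm = 7.886e+12 m.
p = a (1 − e²).
p = 7.886e+12 · (1 − (0.7261)²) = 7.886e+12 · 0.472779 ≈ 3.728e+12 m = 3.728 Tm.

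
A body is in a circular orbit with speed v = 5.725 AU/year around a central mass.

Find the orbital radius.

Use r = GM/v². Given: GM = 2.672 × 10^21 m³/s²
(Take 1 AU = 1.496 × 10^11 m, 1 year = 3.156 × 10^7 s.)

Convert to SI: v = 5.725 AU/year = 27137.5 m/s.
For a circular orbit, v² = GM / r, so r = GM / v².
r = 2.672e+21 / (27137.5)² m ≈ 3.628e+12 m = 24.25 AU.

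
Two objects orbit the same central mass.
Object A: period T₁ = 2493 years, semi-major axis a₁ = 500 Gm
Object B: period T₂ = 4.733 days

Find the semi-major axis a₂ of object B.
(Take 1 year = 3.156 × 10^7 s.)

Convert to SI: T₁ = 2493 years = 7.86791e+10 s; a₁ = 500 Gm = 5e+11 m; T₂ = 4.733 days = 408931 s.
Kepler's third law: (T₁/T₂)² = (a₁/a₂)³ ⇒ a₂ = a₁ · (T₂/T₁)^(2/3).
T₂/T₁ = 408931 / 7.86791e+10 = 5.19746e-06.
a₂ = 5e+11 · (5.19746e-06)^(2/3) m ≈ 1.5e+08 m = 150 Mm.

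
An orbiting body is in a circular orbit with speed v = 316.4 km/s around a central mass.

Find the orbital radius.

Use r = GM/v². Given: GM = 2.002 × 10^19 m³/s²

Convert to SI: v = 316.4 km/s = 316400 m/s.
For a circular orbit, v² = GM / r, so r = GM / v².
r = 2.002e+19 / (316400)² m ≈ 2e+08 m = 200 Mm.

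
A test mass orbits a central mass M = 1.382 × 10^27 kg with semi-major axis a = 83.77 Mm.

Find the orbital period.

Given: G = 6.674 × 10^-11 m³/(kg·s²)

Convert to SI: a = 83.77 Mm = 8.377e+07 m.
GM = G · M = 6.674e-11 · 1.382e+27 = 9.22347e+16 m³/s².
Kepler's third law: T = 2π √(a³ / GM).
Substituting a = 8.377e+07 m and GM = 9.22347e+16 m³/s²:
T = 2π √((8.377e+07)³ / 9.22347e+16) s
T ≈ 1.586e+04 s = 4.406 hours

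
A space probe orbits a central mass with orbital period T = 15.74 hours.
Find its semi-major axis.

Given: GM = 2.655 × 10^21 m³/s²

Convert to SI: T = 15.74 hours = 56664 s.
Invert Kepler's third law: a = (GM · T² / (4π²))^(1/3).
Substituting T = 56664 s and GM = 2.655e+21 m³/s²:
a = (2.655e+21 · (56664)² / (4π²))^(1/3) m
a ≈ 5.999e+09 m = 5.999 Gm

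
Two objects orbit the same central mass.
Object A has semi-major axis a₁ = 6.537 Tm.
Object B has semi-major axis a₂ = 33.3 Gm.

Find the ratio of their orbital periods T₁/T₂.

Convert to SI: a₁ = 6.537 Tm = 6.537e+12 m; a₂ = 33.3 Gm = 3.33e+10 m.
From Kepler's third law, (T₁/T₂)² = (a₁/a₂)³, so T₁/T₂ = (a₁/a₂)^(3/2).
a₁/a₂ = 6.537e+12 / 3.33e+10 = 196.306.
T₁/T₂ = (196.306)^(3/2) ≈ 2750.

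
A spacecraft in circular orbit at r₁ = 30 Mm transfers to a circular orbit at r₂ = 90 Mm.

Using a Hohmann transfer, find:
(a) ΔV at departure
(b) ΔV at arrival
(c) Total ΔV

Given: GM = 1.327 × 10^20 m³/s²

Convert to SI: r₁ = 30 Mm = 3e+07 m; r₂ = 90 Mm = 9e+07 m.
Transfer semi-major axis: a_t = (r₁ + r₂)/2 = (3e+07 + 9e+07)/2 = 6e+07 m.
Circular speeds: v₁ = √(GM/r₁) = 2.10317e+06 m/s, v₂ = √(GM/r₂) = 1.21427e+06 m/s.
Transfer speeds (vis-viva v² = GM(2/r − 1/a_t)): v₁ᵗ = 2.57585e+06 m/s, v₂ᵗ = 858616 m/s.
(a) ΔV₁ = |v₁ᵗ − v₁| ≈ 4.727e+05 m/s = 472.7 km/s.
(b) ΔV₂ = |v₂ − v₂ᵗ| ≈ 3.557e+05 m/s = 355.7 km/s.
(c) ΔV_total = ΔV₁ + ΔV₂ ≈ 8.283e+05 m/s = 828.3 km/s.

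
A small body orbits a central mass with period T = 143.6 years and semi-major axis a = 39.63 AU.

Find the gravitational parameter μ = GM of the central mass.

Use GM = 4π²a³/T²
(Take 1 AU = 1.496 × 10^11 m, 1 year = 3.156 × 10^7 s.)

Convert to SI: T = 143.6 years = 4.53202e+09 s; a = 39.63 AU = 5.92865e+12 m.
GM = 4π² · a³ / T².
GM = 4π² · (5.92865e+12)³ / (4.53202e+09)² m³/s² ≈ 4.005e+20 m³/s² = 4.005 × 10^20 m³/s².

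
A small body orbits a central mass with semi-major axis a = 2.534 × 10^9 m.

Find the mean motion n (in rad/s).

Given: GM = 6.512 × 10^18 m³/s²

n = √(GM / a³).
n = √(6.512e+18 / (2.534e+09)³) rad/s ≈ 2.001e-05 rad/s.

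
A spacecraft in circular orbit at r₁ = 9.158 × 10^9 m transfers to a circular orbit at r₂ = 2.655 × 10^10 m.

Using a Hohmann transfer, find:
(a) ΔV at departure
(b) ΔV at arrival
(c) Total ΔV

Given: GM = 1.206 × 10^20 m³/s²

Transfer semi-major axis: a_t = (r₁ + r₂)/2 = (9.158e+09 + 2.655e+10)/2 = 1.7854e+10 m.
Circular speeds: v₁ = √(GM/r₁) = 114755 m/s, v₂ = √(GM/r₂) = 67397.1 m/s.
Transfer speeds (vis-viva v² = GM(2/r − 1/a_t)): v₁ᵗ = 139939 m/s, v₂ᵗ = 48269.6 m/s.
(a) ΔV₁ = |v₁ᵗ − v₁| ≈ 2.518e+04 m/s = 25.18 km/s.
(b) ΔV₂ = |v₂ − v₂ᵗ| ≈ 1.913e+04 m/s = 19.13 km/s.
(c) ΔV_total = ΔV₁ + ΔV₂ ≈ 4.431e+04 m/s = 44.31 km/s.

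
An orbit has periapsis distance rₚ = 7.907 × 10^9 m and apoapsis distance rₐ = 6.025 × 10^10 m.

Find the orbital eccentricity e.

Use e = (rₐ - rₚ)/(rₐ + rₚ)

e = (rₐ − rₚ) / (rₐ + rₚ).
e = (6.025e+10 − 7.907e+09) / (6.025e+10 + 7.907e+09) = 5.2343e+10 / 6.8157e+10 ≈ 0.768.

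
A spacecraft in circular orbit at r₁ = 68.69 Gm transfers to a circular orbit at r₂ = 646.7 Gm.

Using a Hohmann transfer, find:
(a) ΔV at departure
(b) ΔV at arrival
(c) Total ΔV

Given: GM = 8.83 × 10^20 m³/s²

Convert to SI: r₁ = 68.69 Gm = 6.869e+10 m; r₂ = 646.7 Gm = 6.467e+11 m.
Transfer semi-major axis: a_t = (r₁ + r₂)/2 = (6.869e+10 + 6.467e+11)/2 = 3.57695e+11 m.
Circular speeds: v₁ = √(GM/r₁) = 113379 m/s, v₂ = √(GM/r₂) = 36951.2 m/s.
Transfer speeds (vis-viva v² = GM(2/r − 1/a_t)): v₁ᵗ = 152450 m/s, v₂ᵗ = 16192.7 m/s.
(a) ΔV₁ = |v₁ᵗ − v₁| ≈ 3.907e+04 m/s = 39.07 km/s.
(b) ΔV₂ = |v₂ − v₂ᵗ| ≈ 2.076e+04 m/s = 20.76 km/s.
(c) ΔV_total = ΔV₁ + ΔV₂ ≈ 5.983e+04 m/s = 59.83 km/s.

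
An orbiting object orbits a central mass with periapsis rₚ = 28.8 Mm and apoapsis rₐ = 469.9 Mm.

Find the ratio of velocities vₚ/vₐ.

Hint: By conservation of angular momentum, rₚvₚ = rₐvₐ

Convert to SI: rₚ = 28.8 Mm = 2.88e+07 m; rₐ = 469.9 Mm = 4.699e+08 m.
Conservation of angular momentum gives rₚvₚ = rₐvₐ, so vₚ/vₐ = rₐ/rₚ.
vₚ/vₐ = 4.699e+08 / 2.88e+07 ≈ 16.32.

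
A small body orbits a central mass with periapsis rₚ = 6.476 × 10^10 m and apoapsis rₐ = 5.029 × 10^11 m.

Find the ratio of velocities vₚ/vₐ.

Conservation of angular momentum gives rₚvₚ = rₐvₐ, so vₚ/vₐ = rₐ/rₚ.
vₚ/vₐ = 5.029e+11 / 6.476e+10 ≈ 7.766.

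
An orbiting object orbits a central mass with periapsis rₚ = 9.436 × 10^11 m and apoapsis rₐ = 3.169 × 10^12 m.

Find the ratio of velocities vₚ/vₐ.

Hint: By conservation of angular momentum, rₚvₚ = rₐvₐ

Conservation of angular momentum gives rₚvₚ = rₐvₐ, so vₚ/vₐ = rₐ/rₚ.
vₚ/vₐ = 3.169e+12 / 9.436e+11 ≈ 3.358.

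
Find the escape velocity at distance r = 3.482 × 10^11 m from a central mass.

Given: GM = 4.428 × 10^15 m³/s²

Escape velocity comes from setting total energy to zero: ½v² − GM/r = 0 ⇒ v_esc = √(2GM / r).
v_esc = √(2 · 4.428e+15 / 3.482e+11) m/s ≈ 159.5 m/s = 159.5 m/s.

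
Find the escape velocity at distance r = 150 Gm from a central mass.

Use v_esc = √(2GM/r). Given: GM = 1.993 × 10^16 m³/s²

Convert to SI: r = 150 Gm = 1.5e+11 m.
Escape velocity comes from setting total energy to zero: ½v² − GM/r = 0 ⇒ v_esc = √(2GM / r).
v_esc = √(2 · 1.993e+16 / 1.5e+11) m/s ≈ 515.5 m/s = 515.5 m/s.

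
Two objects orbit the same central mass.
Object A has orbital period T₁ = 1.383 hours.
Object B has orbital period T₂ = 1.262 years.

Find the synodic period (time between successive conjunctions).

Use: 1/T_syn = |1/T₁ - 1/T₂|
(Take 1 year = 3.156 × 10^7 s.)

Convert to SI: T₁ = 1.383 hours = 4978.8 s; T₂ = 1.262 years = 3.98287e+07 s.
T_syn = |T₁ · T₂ / (T₁ − T₂)|.
T_syn = |4978.8 · 3.98287e+07 / (4978.8 − 3.98287e+07)| s ≈ 4979 s = 1.383 hours.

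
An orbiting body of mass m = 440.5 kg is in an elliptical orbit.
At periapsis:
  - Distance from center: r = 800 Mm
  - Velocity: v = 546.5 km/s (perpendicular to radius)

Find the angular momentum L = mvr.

Convert to SI: r = 800 Mm = 8e+08 m; v = 546.5 km/s = 546500 m/s.
Since v is perpendicular to r, L = m · v · r.
L = 440.5 · 546500 · 8e+08 kg·m²/s ≈ 1.926e+17 kg·m²/s.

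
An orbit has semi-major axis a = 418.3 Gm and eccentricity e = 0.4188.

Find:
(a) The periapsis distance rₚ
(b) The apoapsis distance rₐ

Convert to SI: a = 418.3 Gm = 4.183e+11 m.
(a) rₚ = a(1 − e) = 4.183e+11 · (1 − 0.4188) = 4.183e+11 · 0.5812 ≈ 2.431e+11 m = 243.1 Gm.
(b) rₐ = a(1 + e) = 4.183e+11 · (1 + 0.4188) = 4.183e+11 · 1.4188 ≈ 5.935e+11 m = 593.5 Gm.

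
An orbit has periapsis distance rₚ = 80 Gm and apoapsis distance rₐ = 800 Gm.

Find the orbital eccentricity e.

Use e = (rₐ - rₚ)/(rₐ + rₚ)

Convert to SI: rₚ = 80 Gm = 8e+10 m; rₐ = 800 Gm = 8e+11 m.
e = (rₐ − rₚ) / (rₐ + rₚ).
e = (8e+11 − 8e+10) / (8e+11 + 8e+10) = 7.2e+11 / 8.8e+11 ≈ 0.8182.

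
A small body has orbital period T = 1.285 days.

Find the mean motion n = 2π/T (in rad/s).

Convert to SI: T = 1.285 days = 111024 s.
n = 2π / T.
n = 2π / 111024 s ≈ 5.659e-05 rad/s.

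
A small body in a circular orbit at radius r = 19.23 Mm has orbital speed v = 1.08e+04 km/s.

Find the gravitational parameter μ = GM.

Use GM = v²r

Convert to SI: r = 19.23 Mm = 1.923e+07 m; v = 1.08e+04 km/s = 1.08e+07 m/s.
For a circular orbit v² = GM/r, so GM = v² · r.
GM = (1.08e+07)² · 1.923e+07 m³/s² ≈ 2.243e+21 m³/s² = 2.243 × 10^21 m³/s².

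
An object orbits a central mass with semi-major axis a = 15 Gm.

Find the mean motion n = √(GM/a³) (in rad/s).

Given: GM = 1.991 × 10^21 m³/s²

Convert to SI: a = 15 Gm = 1.5e+10 m.
n = √(GM / a³).
n = √(1.991e+21 / (1.5e+10)³) rad/s ≈ 2.429e-05 rad/s.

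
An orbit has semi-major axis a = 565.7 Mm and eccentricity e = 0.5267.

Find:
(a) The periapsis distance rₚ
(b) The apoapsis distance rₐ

Convert to SI: a = 565.7 Mm = 5.657e+08 m.
(a) rₚ = a(1 − e) = 5.657e+08 · (1 − 0.5267) = 5.657e+08 · 0.4733 ≈ 2.677e+08 m = 267.7 Mm.
(b) rₐ = a(1 + e) = 5.657e+08 · (1 + 0.5267) = 5.657e+08 · 1.5267 ≈ 8.637e+08 m = 863.7 Mm.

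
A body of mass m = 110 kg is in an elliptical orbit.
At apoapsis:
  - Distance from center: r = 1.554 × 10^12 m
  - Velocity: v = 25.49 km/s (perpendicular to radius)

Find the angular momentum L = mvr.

Convert to SI: v = 25.49 km/s = 25490 m/s.
Since v is perpendicular to r, L = m · v · r.
L = 110 · 25490 · 1.554e+12 kg·m²/s ≈ 4.357e+18 kg·m²/s.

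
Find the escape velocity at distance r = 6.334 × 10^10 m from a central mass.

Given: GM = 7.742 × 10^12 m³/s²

Escape velocity comes from setting total energy to zero: ½v² − GM/r = 0 ⇒ v_esc = √(2GM / r).
v_esc = √(2 · 7.742e+12 / 6.334e+10) m/s ≈ 15.64 m/s = 15.64 m/s.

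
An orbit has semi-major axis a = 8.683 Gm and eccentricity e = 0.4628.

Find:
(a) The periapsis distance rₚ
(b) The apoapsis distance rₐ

Convert to SI: a = 8.683 Gm = 8.683e+09 m.
(a) rₚ = a(1 − e) = 8.683e+09 · (1 − 0.4628) = 8.683e+09 · 0.5372 ≈ 4.665e+09 m = 4.665 Gm.
(b) rₐ = a(1 + e) = 8.683e+09 · (1 + 0.4628) = 8.683e+09 · 1.4628 ≈ 1.27e+10 m = 12.7 Gm.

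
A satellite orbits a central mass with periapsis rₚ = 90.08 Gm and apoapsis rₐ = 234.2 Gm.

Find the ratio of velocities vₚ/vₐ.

Convert to SI: rₚ = 90.08 Gm = 9.008e+10 m; rₐ = 234.2 Gm = 2.342e+11 m.
Conservation of angular momentum gives rₚvₚ = rₐvₐ, so vₚ/vₐ = rₐ/rₚ.
vₚ/vₐ = 2.342e+11 / 9.008e+10 ≈ 2.6.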